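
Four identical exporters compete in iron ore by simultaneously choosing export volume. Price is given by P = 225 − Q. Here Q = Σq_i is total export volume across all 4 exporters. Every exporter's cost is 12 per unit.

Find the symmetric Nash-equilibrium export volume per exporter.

42.6

A representative exporter's profit is π_i = q_i(225 − Q) − 12q_i, with Q = q_i + Σ_{j≠i} q_j.
First-order condition: 213 − 2q_i − Σ_{j≠i} q_j = 0.
Imposing symmetry (q_j = q for all j) turns Σ_{j≠i} q_j into 3q, so 213 = 5q and q = 42.6.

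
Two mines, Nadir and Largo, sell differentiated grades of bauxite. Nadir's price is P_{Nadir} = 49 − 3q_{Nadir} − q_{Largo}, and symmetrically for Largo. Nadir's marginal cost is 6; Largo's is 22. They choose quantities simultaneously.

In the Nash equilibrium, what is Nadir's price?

25.8

Mine Nadir's profit: π = q_{Nadir}(49 − 3q_{Nadir} − q_{Largo}) − 6q_{Nadir}.
∂π/∂q_{Nadir} = 43 − 6q_{Nadir} − q_{Largo} = 0 ⇒ q_{Nadir} = 43/6 − (1/6)q_{Largo}.
Similarly q_{Largo} = 4.5 − (1/6)q_{Nadir}.
Solving the two reaction functions simultaneously: (1 − (−1/6)(−1/6))q_{Nadir} = 43/6 − (1/6)·4.5, so (35/36)q_{Nadir} = 77/12 and q_{Nadir} = 6.6.
Then q_{Largo} = 4.5 − (1/6)·6.6 = 3.4.
P_{Nadir} = 49 − 3·6.6 − 3.4 = 25.8.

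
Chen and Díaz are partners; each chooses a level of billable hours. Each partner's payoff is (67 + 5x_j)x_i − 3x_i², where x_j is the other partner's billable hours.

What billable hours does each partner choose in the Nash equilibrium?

67

Chen's payoff is (67 + 5x_D)x_C − 3x_C².
∂π/∂x_C = 67 + 5x_D − 6x_C = 0, so x_C = 67/6 + (5/6)x_D.
The game is symmetric, so in equilibrium x_D = x_C: the reaction function gives (1/6)x_C = 67/6, hence x_C = 67.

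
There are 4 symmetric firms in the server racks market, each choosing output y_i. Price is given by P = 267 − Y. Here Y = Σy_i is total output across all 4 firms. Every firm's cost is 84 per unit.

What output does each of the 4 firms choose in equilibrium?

36.6

A representative firm's profit is π_i = y_i(267 − Y) − 84y_i, with Y = y_i + Σ_{j≠i} y_j.
First-order condition: 183 − 2y_i − Σ_{j≠i} y_j = 0.
In a symmetric equilibrium every firm chooses the same y, so Σ_{j≠i} y_j = 3y. The condition becomes 183 − 5y = 0, giving y = 183/5 = 36.6.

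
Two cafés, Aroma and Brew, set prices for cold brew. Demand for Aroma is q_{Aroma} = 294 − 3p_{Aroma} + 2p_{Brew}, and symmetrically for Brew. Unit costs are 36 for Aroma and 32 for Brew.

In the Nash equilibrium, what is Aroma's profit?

Aroma's profit: π = (p_{Aroma} − 36)(294 − 3p_{Aroma} + 2p_{Brew}).
∂π/∂p_{Aroma} = 402 − 6p_{Aroma} + 2p_{Brew} = 0 ⇒ p_{Aroma} = 67 + (1/3)p_{Brew}.
Similarly p_{Brew} = 65 + (1/3)p_{Aroma}.
Solving the two reaction functions simultaneously: (1 − (1/3)(1/3))p_{Aroma} = 67 + (1/3)·65, so (8/9)p_{Aroma} = 266/3 and p_{Aroma} = 99.75.
Then p_{Brew} = 65 + (1/3)·99.75 = 98.25.
q_{Aroma} = 294 − 3·99.75 + 2·98.25 = 191.25.
Profit = (99.75 − 36)·191.25 = 12192.1875.

12192.1875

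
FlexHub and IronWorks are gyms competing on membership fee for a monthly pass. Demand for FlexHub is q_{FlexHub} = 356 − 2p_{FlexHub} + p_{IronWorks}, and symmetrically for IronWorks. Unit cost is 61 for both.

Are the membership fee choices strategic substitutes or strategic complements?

FlexHub's profit: π = (p_{FlexHub} − 61)(356 − 2p_{FlexHub} + p_{IronWorks}).
∂π/∂p_{FlexHub} = 478 − 4p_{FlexHub} + p_{IronWorks} = 0 ⇒ p_{FlexHub} = 119.5 + 0.25p_{IronWorks}.
The best-response slope dp_{FlexHub}/dp_{IronWorks} = 0.25 > 0: the reaction function is upward-sloping, so the choices are strategic complements.

strategic complements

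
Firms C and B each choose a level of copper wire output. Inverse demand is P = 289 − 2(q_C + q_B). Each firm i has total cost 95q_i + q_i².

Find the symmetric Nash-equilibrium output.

24.25

Firm C's profit: π = q_C(289 − 2(q_C + q_B)) − 95q_C − q_C².
∂π/∂q_C = 194 − 6q_C − 2q_B = 0, so q_C = 97/3 − (1/3)q_B.
The game is symmetric, so in equilibrium q_B = q_C: the reaction function gives (4/3)q_C = 97/3, hence q_C = 24.25.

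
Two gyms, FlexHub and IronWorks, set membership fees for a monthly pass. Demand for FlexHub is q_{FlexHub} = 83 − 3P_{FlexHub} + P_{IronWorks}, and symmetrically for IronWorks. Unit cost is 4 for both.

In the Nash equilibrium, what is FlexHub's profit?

FlexHub's profit: π = (P_{FlexHub} − 4)(83 − 3P_{FlexHub} + P_{IronWorks}).
∂π/∂P_{FlexHub} = 95 − 6P_{FlexHub} + P_{IronWorks} = 0 ⇒ P_{FlexHub} = 95/6 + (1/6)P_{IronWorks}.
By symmetry P_{IronWorks} = P_{FlexHub}; substituting into the reaction function, (5/6)P_{FlexHub} = 95/6 and P_{FlexHub} = 19.
q_{FlexHub} = 83 − 3·19 + 19 = 45.
Profit = (19 − 4)·45 = 675.

675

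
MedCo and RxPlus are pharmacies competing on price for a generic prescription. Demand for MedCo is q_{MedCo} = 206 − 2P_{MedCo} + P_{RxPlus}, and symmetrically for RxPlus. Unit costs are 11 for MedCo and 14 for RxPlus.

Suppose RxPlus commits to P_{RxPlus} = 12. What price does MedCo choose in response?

MedCo's profit: π = (P_{MedCo} − 11)(206 − 2P_{MedCo} + P_{RxPlus}).
∂π/∂P_{MedCo} = 228 − 4P_{MedCo} + P_{RxPlus} = 0 ⇒ P_{MedCo} = 57 + 0.25P_{RxPlus}.
At P_{RxPlus} = 12: P_{MedCo} = 57 + 0.25·12 = 60.

60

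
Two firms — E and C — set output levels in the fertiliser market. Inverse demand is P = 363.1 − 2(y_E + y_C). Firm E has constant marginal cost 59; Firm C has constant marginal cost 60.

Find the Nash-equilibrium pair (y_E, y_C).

Firm E's profit: π = y_E(363.1 − 2(y_E + y_C)) − 59y_E.
∂π/∂y_E = 304.1 − 4y_E − 2y_C = 0, so y_E = 76.025 − 0.5y_C.
By the same steps for C: y_C = 75.775 − 0.5y_E.
Solving the two reaction functions simultaneously: (1 − (−0.5)(−0.5))y_E = 76.025 − 0.5·75.775, so 0.75y_E = 38.1375 and y_E = 50.85.
Then y_C = 75.775 − 0.5·50.85 = 50.35.

50.85, 50.35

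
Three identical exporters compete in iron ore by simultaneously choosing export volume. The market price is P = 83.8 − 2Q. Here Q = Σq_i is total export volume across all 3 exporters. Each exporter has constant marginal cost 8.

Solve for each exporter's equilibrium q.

9.475

A representative exporter's profit is π_i = q_i(83.8 − 2Q) − 8q_i, with Q = q_i + Σ_{j≠i} q_j.
First-order condition: 75.8 − 4q_i − 2Σ_{j≠i} q_j = 0.
In a symmetric equilibrium every exporter chooses the same q, so Σ_{j≠i} q_j = 2q. The condition becomes 75.8 − 8q = 0, giving q = 75.8/8 = 9.475.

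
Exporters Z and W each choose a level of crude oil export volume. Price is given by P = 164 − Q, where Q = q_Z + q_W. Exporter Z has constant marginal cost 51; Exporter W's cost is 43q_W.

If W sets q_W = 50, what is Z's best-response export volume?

31.5

Exporter Z's profit: π = q_Z(164 − (q_Z + q_W)) − 51q_Z.
∂π/∂q_Z = 113 − 2q_Z − q_W = 0, so q_Z = 56.5 − 0.5q_W.
At q_W = 50: q_Z = 56.5 − 0.5·50 = 31.5.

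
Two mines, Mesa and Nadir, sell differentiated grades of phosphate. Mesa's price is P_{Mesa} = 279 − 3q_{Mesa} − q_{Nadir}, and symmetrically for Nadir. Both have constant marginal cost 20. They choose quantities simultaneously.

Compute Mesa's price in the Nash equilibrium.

Mine Mesa's profit: π = q_{Mesa}(279 − 3q_{Mesa} − q_{Nadir}) − 20q_{Mesa}.
∂π/∂q_{Mesa} = 259 − 6q_{Mesa} − q_{Nadir} = 0 ⇒ q_{Mesa} = 259/6 − (1/6)q_{Nadir}.
The game is symmetric, so in equilibrium q_{Nadir} = q_{Mesa}: the reaction function gives (7/6)q_{Mesa} = 259/6, hence q_{Mesa} = 37.
P_{Mesa} = 279 − 3·37 − 37 = 131.

131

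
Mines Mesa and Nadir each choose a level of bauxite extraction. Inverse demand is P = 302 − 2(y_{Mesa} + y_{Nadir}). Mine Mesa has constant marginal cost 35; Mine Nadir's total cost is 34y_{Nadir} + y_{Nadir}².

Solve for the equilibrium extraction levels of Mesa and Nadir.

Mine Mesa's profit: π = y_{Mesa}(302 − 2(y_{Mesa} + y_{Nadir})) − 35y_{Mesa}.
∂π/∂y_{Mesa} = 267 − 4y_{Mesa} − 2y_{Nadir} = 0, so y_{Mesa} = 66.75 − 0.5y_{Nadir}.
For Nadir: ∂π/∂y_{Nadir} = 268 − 6y_{Nadir} − 2y_{Mesa} = 0 ⇒ y_{Nadir} = 134/3 − (1/3)y_{Mesa}.
Plugging y_{Nadir} into Mesa's best response: y_{Mesa} = 66.75 − 0.5(134/3 − (1/3)y_{Mesa}) ⇒ (5/6)y_{Mesa} = 533/12, so y_{Mesa} = 53.3.
Then y_{Nadir} = 134/3 − (1/3)·53.3 = 26.9.

53.3, 26.9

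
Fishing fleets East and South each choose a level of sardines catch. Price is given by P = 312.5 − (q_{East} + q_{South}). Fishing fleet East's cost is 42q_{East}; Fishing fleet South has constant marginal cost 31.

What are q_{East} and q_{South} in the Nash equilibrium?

Fishing fleet East's profit: π = q_{East}(312.5 − (q_{East} + q_{South})) − 42q_{East}.
∂π/∂q_{East} = 270.5 − 2q_{East} − q_{South} = 0, so q_{East} = 135.25 − 0.5q_{South}.
By the same steps for South: q_{South} = 140.75 − 0.5q_{East}.
Substituting the second reaction function into the first: q_{East} = 135.25 − 0.5(140.75 − 0.5q_{East}), which gives 0.75q_{East} = 64.875 ⇒ q_{East} = 86.5.
Then q_{South} = 140.75 − 0.5·86.5 = 97.5.

86.5, 97.5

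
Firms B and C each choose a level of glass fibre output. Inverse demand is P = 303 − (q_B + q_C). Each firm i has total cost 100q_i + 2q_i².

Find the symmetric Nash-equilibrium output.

Firm B's profit: π = q_B(303 − (q_B + q_C)) − 100q_B − 2q_B².
∂π/∂q_B = 203 − 6q_B − q_C = 0, so q_B = 203/6 − (1/6)q_C.
The game is symmetric, so in equilibrium q_C = q_B: the reaction function gives (7/6)q_B = 203/6, hence q_B = 29.

29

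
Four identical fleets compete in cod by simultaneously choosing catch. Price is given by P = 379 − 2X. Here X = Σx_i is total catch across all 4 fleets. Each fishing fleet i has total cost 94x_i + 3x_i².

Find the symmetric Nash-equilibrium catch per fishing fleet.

17.8125

A representative fishing fleet's profit is π_i = x_i(379 − 2X) − 94x_i − 3x_i², with X = x_i + Σ_{j≠i} x_j.
First-order condition: 285 − 10x_i − 2Σ_{j≠i} x_j = 0.
With identical fishing fleets, set every x_j = x: then 285 − 10x − 6x = 0, i.e. x = 285/16 = 17.8125.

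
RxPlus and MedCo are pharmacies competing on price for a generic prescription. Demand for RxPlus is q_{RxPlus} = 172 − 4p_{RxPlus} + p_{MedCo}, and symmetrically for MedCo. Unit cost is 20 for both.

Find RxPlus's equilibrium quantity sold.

64

RxPlus's profit: π = (p_{RxPlus} − 20)(172 − 4p_{RxPlus} + p_{MedCo}).
∂π/∂p_{RxPlus} = 252 − 8p_{RxPlus} + p_{MedCo} = 0 ⇒ p_{RxPlus} = 31.5 + 0.125p_{MedCo}.
Setting p_{RxPlus} = p_{MedCo} in the reaction function: p_{RxPlus} = 31.5 + 0.125p_{RxPlus}, so p_{RxPlus} = 31.5 / 0.875 = 36.
q_{RxPlus} = 172 − 4·36 + 36 = 64.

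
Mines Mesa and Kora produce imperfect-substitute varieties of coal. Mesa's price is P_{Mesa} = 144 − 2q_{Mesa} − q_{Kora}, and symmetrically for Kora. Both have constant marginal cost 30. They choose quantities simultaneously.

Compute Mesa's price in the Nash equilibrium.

75.6

Mine Mesa's profit: π = q_{Mesa}(144 − 2q_{Mesa} − q_{Kora}) − 30q_{Mesa}.
∂π/∂q_{Mesa} = 114 − 4q_{Mesa} − q_{Kora} = 0 ⇒ q_{Mesa} = 28.5 − 0.25q_{Kora}.
Setting q_{Mesa} = q_{Kora} in the reaction function: q_{Mesa} = 28.5 − 0.25q_{Mesa}, so q_{Mesa} = 28.5 / 1.25 = 22.8.
P_{Mesa} = 144 − 2·22.8 − 22.8 = 75.6.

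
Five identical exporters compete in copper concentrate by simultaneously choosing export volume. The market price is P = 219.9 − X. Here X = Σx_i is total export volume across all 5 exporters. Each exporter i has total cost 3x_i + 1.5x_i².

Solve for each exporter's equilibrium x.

A representative exporter's profit is π_i = x_i(219.9 − X) − 3x_i − 1.5x_i², with X = x_i + Σ_{j≠i} x_j.
First-order condition: 216.9 − 5x_i − Σ_{j≠i} x_j = 0.
With identical exporters, set every x_j = x: then 216.9 − 5x − 4x = 0, i.e. x = 216.9/9 = 24.1.

24.1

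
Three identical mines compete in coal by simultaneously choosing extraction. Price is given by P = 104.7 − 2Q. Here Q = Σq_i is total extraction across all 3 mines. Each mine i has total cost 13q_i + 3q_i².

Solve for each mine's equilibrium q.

A representative mine's profit is π_i = q_i(104.7 − 2Q) − 13q_i − 3q_i², with Q = q_i + Σ_{j≠i} q_j.
First-order condition: 91.7 − 10q_i − 2Σ_{j≠i} q_j = 0.
With identical mines, set every q_j = q: then 91.7 − 10q − 4q = 0, i.e. q = 91.7/14 = 6.55.

6.55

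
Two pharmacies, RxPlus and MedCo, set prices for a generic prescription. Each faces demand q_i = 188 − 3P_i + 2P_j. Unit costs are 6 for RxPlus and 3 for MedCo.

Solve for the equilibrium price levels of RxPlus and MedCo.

50.9375, 49.8125

RxPlus's profit: π = (P_{RxPlus} − 6)(188 − 3P_{RxPlus} + 2P_{MedCo}).
∂π/∂P_{RxPlus} = 206 − 6P_{RxPlus} + 2P_{MedCo} = 0 ⇒ P_{RxPlus} = 103/3 + (1/3)P_{MedCo}.
Similarly P_{MedCo} = 197/6 + (1/3)P_{RxPlus}.
Solving the two reaction functions simultaneously: (1 − (1/3)(1/3))P_{RxPlus} = 103/3 + (1/3)·(197/6), so (8/9)P_{RxPlus} = 815/18 and P_{RxPlus} = 50.9375.
Then P_{MedCo} = 197/6 + (1/3)·50.9375 = 49.8125.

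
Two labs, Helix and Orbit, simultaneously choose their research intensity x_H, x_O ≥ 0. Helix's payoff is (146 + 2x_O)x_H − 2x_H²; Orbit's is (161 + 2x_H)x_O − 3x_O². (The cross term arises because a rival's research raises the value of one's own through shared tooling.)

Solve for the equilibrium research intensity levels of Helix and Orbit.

Expanding Helix's payoff: 146x_H + 2x_Ox_H − 2x_H².
∂π/∂x_H = 146 + 2x_O − 4x_H = 0, so x_H = 36.5 + 0.5x_O.
Likewise for Orbit: x_O = 161/6 + (1/3)x_H.
Solving the two reaction functions simultaneously: (1 − (0.5)(1/3))x_H = 36.5 + 0.5·(161/6), so (5/6)x_H = 599/12 and x_H = 59.9.
Then x_O = 161/6 + (1/3)·59.9 = 46.8.

59.9, 46.8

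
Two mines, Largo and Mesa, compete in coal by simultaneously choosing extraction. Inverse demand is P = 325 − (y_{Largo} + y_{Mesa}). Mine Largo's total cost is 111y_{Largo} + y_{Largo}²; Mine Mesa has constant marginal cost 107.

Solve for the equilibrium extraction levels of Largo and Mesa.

30, 94

Mine Largo's profit: π = y_{Largo}(325 − (y_{Largo} + y_{Mesa})) − 111y_{Largo} − y_{Largo}².
∂π/∂y_{Largo} = 214 − 4y_{Largo} − y_{Mesa} = 0, so y_{Largo} = 53.5 − 0.25y_{Mesa}.
For Mesa: ∂π/∂y_{Mesa} = 218 − 2y_{Mesa} − y_{Largo} = 0 ⇒ y_{Mesa} = 109 − 0.5y_{Largo}.
Plugging y_{Mesa} into Largo's best response: y_{Largo} = 53.5 − 0.25(109 − 0.5y_{Largo}) ⇒ 0.875y_{Largo} = 26.25, so y_{Largo} = 30.
Then y_{Mesa} = 109 − 0.5·30 = 94.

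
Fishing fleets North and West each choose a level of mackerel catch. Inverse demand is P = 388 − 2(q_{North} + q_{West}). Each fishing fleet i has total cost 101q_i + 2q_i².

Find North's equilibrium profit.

Fishing fleet North's profit: π = q_{North}(388 − 2(q_{North} + q_{West})) − 101q_{North} − 2q_{North}².
∂π/∂q_{North} = 287 − 8q_{North} − 2q_{West} = 0, so q_{North} = 35.875 − 0.25q_{West}.
The game is symmetric, so in equilibrium q_{West} = q_{North}: the reaction function gives 1.25q_{North} = 35.875, hence q_{North} = 28.7.
Price P = 388 − 2·57.4 = 273.2.
North's profit: (273.2 − 101)·28.7 − 2(28.7)² = 3294.76.

3294.76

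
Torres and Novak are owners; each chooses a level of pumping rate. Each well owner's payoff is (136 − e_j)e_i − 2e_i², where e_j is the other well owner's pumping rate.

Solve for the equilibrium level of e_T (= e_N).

27.2

Torres's payoff is (136 − e_N)e_T − 2e_T².
∂π/∂e_T = 136 − e_N − 4e_T = 0, so e_T = 34 − 0.25e_N.
Setting e_T = e_N in the reaction function: e_T = 34 − 0.25e_T, so e_T = 34 / 1.25 = 27.2.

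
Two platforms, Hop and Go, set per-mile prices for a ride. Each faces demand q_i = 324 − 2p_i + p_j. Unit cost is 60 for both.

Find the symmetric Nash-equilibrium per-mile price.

Hop's profit: π = (p_{Hop} − 60)(324 − 2p_{Hop} + p_{Go}).
∂π/∂p_{Hop} = 444 − 4p_{Hop} + p_{Go} = 0 ⇒ p_{Hop} = 111 + 0.25p_{Go}.
Setting p_{Hop} = p_{Go} in the reaction function: p_{Hop} = 111 + 0.25p_{Hop}, so p_{Hop} = 111 / 0.75 = 148.

148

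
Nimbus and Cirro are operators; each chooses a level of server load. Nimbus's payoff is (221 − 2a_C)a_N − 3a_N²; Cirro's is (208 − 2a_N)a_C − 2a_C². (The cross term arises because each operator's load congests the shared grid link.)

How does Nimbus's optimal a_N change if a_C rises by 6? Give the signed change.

Expanding Nimbus's payoff: 221a_N − 2a_Ca_N − 3a_N².
∂π/∂a_N = 221 − 2a_C − 6a_N = 0, so a_N = 221/6 − (1/3)a_C.
The reaction-function slope is −1/3, so a 6-unit rise in a_C moves a_N by −1/3 × 6 = −2. Nimbus's best response falls — the actions are strategic substitutes.

-2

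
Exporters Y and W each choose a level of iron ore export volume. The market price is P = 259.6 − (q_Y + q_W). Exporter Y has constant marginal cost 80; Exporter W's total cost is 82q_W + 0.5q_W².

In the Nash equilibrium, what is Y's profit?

Exporter Y's profit: π = q_Y(259.6 − (q_Y + q_W)) − 80q_Y.
∂π/∂q_Y = 179.6 − 2q_Y − q_W = 0, so q_Y = 89.8 − 0.5q_W.
For W: ∂π/∂q_W = 177.6 − 3q_W − q_Y = 0 ⇒ q_W = 59.2 − (1/3)q_Y.
Plugging q_W into Y's best response: q_Y = 89.8 − 0.5(59.2 − (1/3)q_Y) ⇒ (5/6)q_Y = 60.2, so q_Y = 72.24.
Then q_W = 59.2 − (1/3)·72.24 = 35.12.
Price P = 259.6 − 107.36 = 152.24.
Y's profit: (152.24 − 80)·72.24 = 5218.6176.

5218.6176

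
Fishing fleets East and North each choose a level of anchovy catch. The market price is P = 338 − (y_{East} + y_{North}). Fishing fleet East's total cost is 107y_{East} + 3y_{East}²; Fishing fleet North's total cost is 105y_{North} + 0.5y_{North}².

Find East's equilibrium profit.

Fishing fleet East's profit: π = y_{East}(338 − (y_{East} + y_{North})) − 107y_{East} − 3y_{East}².
∂π/∂y_{East} = 231 − 8y_{East} − y_{North} = 0, so y_{East} = 28.875 − 0.125y_{North}.
For North: ∂π/∂y_{North} = 233 − 3y_{North} − y_{East} = 0 ⇒ y_{North} = 233/3 − (1/3)y_{East}.
Substituting the second reaction function into the first: y_{East} = 28.875 − 0.125(233/3 − (1/3)y_{East}), which gives (23/24)y_{East} = 115/6 ⇒ y_{East} = 20.
Then y_{North} = 233/3 − (1/3)·20 = 71.
Price P = 338 − 91 = 247.
East's profit: (247 − 107)·20 − 3(20)² = 1600.

1600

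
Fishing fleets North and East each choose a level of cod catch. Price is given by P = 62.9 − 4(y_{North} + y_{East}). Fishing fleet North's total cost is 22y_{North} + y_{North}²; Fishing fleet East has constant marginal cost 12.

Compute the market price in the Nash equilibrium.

33.5875

Fishing fleet North's profit: π = y_{North}(62.9 − 4(y_{North} + y_{East})) − 22y_{North} − y_{North}².
∂π/∂y_{North} = 40.9 − 10y_{North} − 4y_{East} = 0, so y_{North} = 4.09 − 0.4y_{East}.
For East: ∂π/∂y_{East} = 50.9 − 8y_{East} − 4y_{North} = 0 ⇒ y_{East} = 6.3625 − 0.5y_{North}.
Substituting the second reaction function into the first: y_{North} = 4.09 − 0.4(6.3625 − 0.5y_{North}), which gives 0.8y_{North} = 1.545 ⇒ y_{North} = 309/160.
Then y_{East} = 6.3625 − 0.5·(309/160) = 1727/320.
Equilibrium price: P = 62.9 − 4·(469/64) = 33.5875.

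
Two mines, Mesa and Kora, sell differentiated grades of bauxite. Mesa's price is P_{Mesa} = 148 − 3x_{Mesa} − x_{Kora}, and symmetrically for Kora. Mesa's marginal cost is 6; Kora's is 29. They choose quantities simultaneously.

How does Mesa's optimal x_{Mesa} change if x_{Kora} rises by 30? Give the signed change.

-5

Mine Mesa's profit: π = x_{Mesa}(148 − 3x_{Mesa} − x_{Kora}) − 6x_{Mesa}.
∂π/∂x_{Mesa} = 142 − 6x_{Mesa} − x_{Kora} = 0 ⇒ x_{Mesa} = 71/3 − (1/6)x_{Kora}.
The reaction-function slope is −1/6, so a 30-unit rise in x_{Kora} moves x_{Mesa} by −1/6 × 30 = −5. Mesa's best response falls — the actions are strategic substitutes.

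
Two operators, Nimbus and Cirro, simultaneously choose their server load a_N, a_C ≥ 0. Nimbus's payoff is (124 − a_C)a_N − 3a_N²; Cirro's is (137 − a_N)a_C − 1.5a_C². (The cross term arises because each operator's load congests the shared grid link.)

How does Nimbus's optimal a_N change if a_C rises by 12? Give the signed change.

Expanding Nimbus's payoff: 124a_N − a_Ca_N − 3a_N².
∂π/∂a_N = 124 − a_C − 6a_N = 0, so a_N = 62/3 − (1/6)a_C.
The reaction-function slope is −1/6, so a 12-unit rise in a_C moves a_N by −1/6 × 12 = −2. Nimbus's best response falls — the actions are strategic substitutes.

-2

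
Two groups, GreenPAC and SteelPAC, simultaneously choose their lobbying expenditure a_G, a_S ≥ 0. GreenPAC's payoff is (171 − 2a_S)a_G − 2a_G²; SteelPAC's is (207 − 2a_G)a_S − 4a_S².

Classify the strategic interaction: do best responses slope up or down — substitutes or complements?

strategic substitutes

Expanding GreenPAC's payoff: 171a_G − 2a_Sa_G − 2a_G².
∂π/∂a_G = 171 − 2a_S − 4a_G = 0, so a_G = 42.75 − 0.5a_S.
The best-response slope da_G/da_S = −0.5 < 0: the reaction function is downward-sloping, so the choices are strategic substitutes.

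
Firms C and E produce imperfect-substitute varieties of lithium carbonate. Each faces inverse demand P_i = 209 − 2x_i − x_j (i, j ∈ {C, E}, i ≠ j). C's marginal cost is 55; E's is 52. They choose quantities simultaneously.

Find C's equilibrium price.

Firm C's profit: π = x_C(209 − 2x_C − x_E) − 55x_C.
∂π/∂x_C = 154 − 4x_C − x_E = 0 ⇒ x_C = 38.5 − 0.25x_E.
Similarly x_E = 39.25 − 0.25x_C.
Plugging x_E into C's best response: x_C = 38.5 − 0.25(39.25 − 0.25x_C) ⇒ 0.9375x_C = 28.6875, so x_C = 30.6.
Then x_E = 39.25 − 0.25·30.6 = 31.6.
P_C = 209 − 2·30.6 − 31.6 = 116.2.

116.2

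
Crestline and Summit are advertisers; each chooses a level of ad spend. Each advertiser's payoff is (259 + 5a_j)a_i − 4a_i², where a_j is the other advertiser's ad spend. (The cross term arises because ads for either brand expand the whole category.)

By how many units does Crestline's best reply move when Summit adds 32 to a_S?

Crestline's payoff is (259 + 5a_S)a_C − 4a_C².
∂π/∂a_C = 259 + 5a_S − 8a_C = 0, so a_C = 32.375 + 0.625a_S.
The reaction-function slope is 0.625, so a 32-unit rise in a_S moves a_C by 0.625 × 32 = 20. Crestline's best response rises — the actions are strategic complements.

20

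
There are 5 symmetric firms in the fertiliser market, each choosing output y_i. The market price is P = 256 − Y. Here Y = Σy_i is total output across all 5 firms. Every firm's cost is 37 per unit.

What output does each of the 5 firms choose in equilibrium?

A representative firm's profit is π_i = y_i(256 − Y) − 37y_i, with Y = y_i + Σ_{j≠i} y_j.
First-order condition: 219 − 2y_i − Σ_{j≠i} y_j = 0.
With identical firms, set every y_j = y: then 219 − 2y − 4y = 0, i.e. y = 219/6 = 36.5.

36.5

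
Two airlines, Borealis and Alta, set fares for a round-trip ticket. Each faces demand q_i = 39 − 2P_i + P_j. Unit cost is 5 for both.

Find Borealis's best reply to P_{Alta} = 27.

19

Borealis's profit: π = (P_{Borealis} − 5)(39 − 2P_{Borealis} + P_{Alta}).
∂π/∂P_{Borealis} = 49 − 4P_{Borealis} + P_{Alta} = 0 ⇒ P_{Borealis} = 12.25 + 0.25P_{Alta}.
At P_{Alta} = 27: P_{Borealis} = 12.25 + 0.25·27 = 19.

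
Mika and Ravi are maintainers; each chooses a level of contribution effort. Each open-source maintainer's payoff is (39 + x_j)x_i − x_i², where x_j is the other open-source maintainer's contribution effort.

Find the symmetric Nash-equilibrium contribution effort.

39

Mika's payoff is (39 + x_R)x_M − x_M².
∂π/∂x_M = 39 + x_R − 2x_M = 0, so x_M = 19.5 + 0.5x_R.
Setting x_M = x_R in the reaction function: x_M = 19.5 + 0.5x_M, so x_M = 19.5 / 0.5 = 39.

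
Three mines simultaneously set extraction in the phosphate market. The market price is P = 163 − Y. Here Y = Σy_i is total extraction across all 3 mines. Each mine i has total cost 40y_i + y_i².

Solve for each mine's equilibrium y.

20.5

A representative mine's profit is π_i = y_i(163 − Y) − 40y_i − y_i², with Y = y_i + Σ_{j≠i} y_j.
First-order condition: 123 − 4y_i − Σ_{j≠i} y_j = 0.
Imposing symmetry (y_j = y for all j) turns Σ_{j≠i} y_j into 2y, so 123 = 6y and y = 20.5.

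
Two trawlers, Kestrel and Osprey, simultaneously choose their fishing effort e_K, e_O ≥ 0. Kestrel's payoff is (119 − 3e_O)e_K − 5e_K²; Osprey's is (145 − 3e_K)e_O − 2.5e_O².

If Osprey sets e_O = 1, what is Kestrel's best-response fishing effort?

11.6

Expanding Kestrel's payoff: 119e_K − 3e_Oe_K − 5e_K².
∂π/∂e_K = 119 − 3e_O − 10e_K = 0, so e_K = 11.9 − 0.3e_O.
At e_O = 1: e_K = 11.9 − 0.3·1 = 11.6.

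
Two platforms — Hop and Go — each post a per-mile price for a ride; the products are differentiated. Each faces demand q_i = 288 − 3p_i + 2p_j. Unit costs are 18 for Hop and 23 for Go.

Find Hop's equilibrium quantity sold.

Hop's profit: π = (p_{Hop} − 18)(288 − 3p_{Hop} + 2p_{Go}).
∂π/∂p_{Hop} = 342 − 6p_{Hop} + 2p_{Go} = 0 ⇒ p_{Hop} = 57 + (1/3)p_{Go}.
Similarly p_{Go} = 59.5 + (1/3)p_{Hop}.
Substituting the second reaction function into the first: p_{Hop} = 57 + (1/3)(59.5 + (1/3)p_{Hop}), which gives (8/9)p_{Hop} = 461/6 ⇒ p_{Hop} = 86.4375.
Then p_{Go} = 59.5 + (1/3)·86.4375 = 88.3125.
q_{Hop} = 288 − 3·86.4375 + 2·88.3125 = 205.3125.

205.3125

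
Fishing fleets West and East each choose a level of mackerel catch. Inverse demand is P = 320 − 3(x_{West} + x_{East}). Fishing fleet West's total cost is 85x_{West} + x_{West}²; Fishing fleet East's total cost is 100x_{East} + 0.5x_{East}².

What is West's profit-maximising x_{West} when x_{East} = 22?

Fishing fleet West's profit: π = x_{West}(320 − 3(x_{West} + x_{East})) − 85x_{West} − x_{West}².
∂π/∂x_{West} = 235 − 8x_{West} − 3x_{East} = 0, so x_{West} = 29.375 − 0.375x_{East}.
At x_{East} = 22: x_{West} = 29.375 − 0.375·22 = 21.125.

21.125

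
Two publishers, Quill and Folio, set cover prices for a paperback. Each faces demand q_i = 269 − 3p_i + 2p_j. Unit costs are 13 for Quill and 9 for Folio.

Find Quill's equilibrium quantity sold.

189.75

Quill's profit: π = (p_{Quill} − 13)(269 − 3p_{Quill} + 2p_{Folio}).
∂π/∂p_{Quill} = 308 − 6p_{Quill} + 2p_{Folio} = 0 ⇒ p_{Quill} = 154/3 + (1/3)p_{Folio}.
Similarly p_{Folio} = 148/3 + (1/3)p_{Quill}.
Substituting the second reaction function into the first: p_{Quill} = 154/3 + (1/3)(148/3 + (1/3)p_{Quill}), which gives (8/9)p_{Quill} = 610/9 ⇒ p_{Quill} = 76.25.
Then p_{Folio} = 148/3 + (1/3)·76.25 = 74.75.
q_{Quill} = 269 − 3·76.25 + 2·74.75 = 189.75.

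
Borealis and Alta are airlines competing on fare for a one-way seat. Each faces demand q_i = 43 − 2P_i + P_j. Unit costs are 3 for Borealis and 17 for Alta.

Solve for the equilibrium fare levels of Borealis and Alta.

Borealis's profit: π = (P_{Borealis} − 3)(43 − 2P_{Borealis} + P_{Alta}).
∂π/∂P_{Borealis} = 49 − 4P_{Borealis} + P_{Alta} = 0 ⇒ P_{Borealis} = 12.25 + 0.25P_{Alta}.
Similarly P_{Alta} = 19.25 + 0.25P_{Borealis}.
Plugging P_{Alta} into Borealis's best response: P_{Borealis} = 12.25 + 0.25(19.25 + 0.25P_{Borealis}) ⇒ 0.9375P_{Borealis} = 17.0625, so P_{Borealis} = 18.2.
Then P_{Alta} = 19.25 + 0.25·18.2 = 23.8.

18.2, 23.8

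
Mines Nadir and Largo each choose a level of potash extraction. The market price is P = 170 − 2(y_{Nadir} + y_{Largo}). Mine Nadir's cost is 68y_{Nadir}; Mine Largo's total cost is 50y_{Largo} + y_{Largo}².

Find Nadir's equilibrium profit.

691.92

Mine Nadir's profit: π = y_{Nadir}(170 − 2(y_{Nadir} + y_{Largo})) − 68y_{Nadir}.
∂π/∂y_{Nadir} = 102 − 4y_{Nadir} − 2y_{Largo} = 0, so y_{Nadir} = 25.5 − 0.5y_{Largo}.
For Largo: ∂π/∂y_{Largo} = 120 − 6y_{Largo} − 2y_{Nadir} = 0 ⇒ y_{Largo} = 20 − (1/3)y_{Nadir}.
Solving the two reaction functions simultaneously: (1 − (−0.5)(−1/3))y_{Nadir} = 25.5 − 0.5·20, so (5/6)y_{Nadir} = 15.5 and y_{Nadir} = 18.6.
Then y_{Largo} = 20 − (1/3)·18.6 = 13.8.
Price P = 170 − 2·32.4 = 105.2.
Nadir's profit: (105.2 − 68)·18.6 = 691.92.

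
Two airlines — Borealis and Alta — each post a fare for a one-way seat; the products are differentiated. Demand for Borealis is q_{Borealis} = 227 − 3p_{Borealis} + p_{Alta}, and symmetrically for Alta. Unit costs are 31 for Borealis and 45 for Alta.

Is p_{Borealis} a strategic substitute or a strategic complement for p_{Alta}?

Borealis's profit: π = (p_{Borealis} − 31)(227 − 3p_{Borealis} + p_{Alta}).
∂π/∂p_{Borealis} = 320 − 6p_{Borealis} + p_{Alta} = 0 ⇒ p_{Borealis} = 160/3 + (1/6)p_{Alta}.
The best-response slope dp_{Borealis}/dp_{Alta} = 1/6 > 0: the reaction function is upward-sloping, so the choices are strategic complements.

strategic complements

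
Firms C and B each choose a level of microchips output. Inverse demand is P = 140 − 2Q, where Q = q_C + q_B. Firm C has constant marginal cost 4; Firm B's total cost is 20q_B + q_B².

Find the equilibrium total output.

39.2

Firm C's profit: π = q_C(140 − 2(q_C + q_B)) − 4q_C.
∂π/∂q_C = 136 − 4q_C − 2q_B = 0, so q_C = 34 − 0.5q_B.
For B: ∂π/∂q_B = 120 − 6q_B − 2q_C = 0 ⇒ q_B = 20 − (1/3)q_C.
Solving the two reaction functions simultaneously: (1 − (−0.5)(−1/3))q_C = 34 − 0.5·20, so (5/6)q_C = 24 and q_C = 28.8.
Then q_B = 20 − (1/3)·28.8 = 10.4.
Total output: 28.8 + 10.4 = 39.2.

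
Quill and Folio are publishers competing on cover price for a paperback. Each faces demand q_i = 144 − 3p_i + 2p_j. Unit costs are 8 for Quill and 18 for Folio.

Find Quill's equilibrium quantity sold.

107.625

Quill's profit: π = (p_{Quill} − 8)(144 − 3p_{Quill} + 2p_{Folio}).
∂π/∂p_{Quill} = 168 − 6p_{Quill} + 2p_{Folio} = 0 ⇒ p_{Quill} = 28 + (1/3)p_{Folio}.
Similarly p_{Folio} = 33 + (1/3)p_{Quill}.
Plugging p_{Folio} into Quill's best response: p_{Quill} = 28 + (1/3)(33 + (1/3)p_{Quill}) ⇒ (8/9)p_{Quill} = 39, so p_{Quill} = 43.875.
Then p_{Folio} = 33 + (1/3)·43.875 = 47.625.
q_{Quill} = 144 − 3·43.875 + 2·47.625 = 107.625.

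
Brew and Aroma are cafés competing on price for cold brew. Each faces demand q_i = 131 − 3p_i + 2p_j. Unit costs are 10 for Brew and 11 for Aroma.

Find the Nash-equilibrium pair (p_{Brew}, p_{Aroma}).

Brew's profit: π = (p_{Brew} − 10)(131 − 3p_{Brew} + 2p_{Aroma}).
∂π/∂p_{Brew} = 161 − 6p_{Brew} + 2p_{Aroma} = 0 ⇒ p_{Brew} = 161/6 + (1/3)p_{Aroma}.
Similarly p_{Aroma} = 82/3 + (1/3)p_{Brew}.
Plugging p_{Aroma} into Brew's best response: p_{Brew} = 161/6 + (1/3)(82/3 + (1/3)p_{Brew}) ⇒ (8/9)p_{Brew} = 647/18, so p_{Brew} = 40.4375.
Then p_{Aroma} = 82/3 + (1/3)·40.4375 = 40.8125.

40.4375, 40.8125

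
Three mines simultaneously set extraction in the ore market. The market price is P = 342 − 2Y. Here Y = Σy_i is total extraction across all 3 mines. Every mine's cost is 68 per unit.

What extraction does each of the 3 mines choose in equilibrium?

A representative mine's profit is π_i = y_i(342 − 2Y) − 68y_i, with Y = y_i + Σ_{j≠i} y_j.
First-order condition: 274 − 4y_i − 2Σ_{j≠i} y_j = 0.
In a symmetric equilibrium every mine chooses the same y, so Σ_{j≠i} y_j = 2y. The condition becomes 274 − 8y = 0, giving y = 274/8 = 34.25.

34.25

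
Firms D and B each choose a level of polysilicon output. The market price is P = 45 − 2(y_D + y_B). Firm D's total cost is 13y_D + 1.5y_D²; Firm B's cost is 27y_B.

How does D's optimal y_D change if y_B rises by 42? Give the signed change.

-12

Firm D's profit: π = y_D(45 − 2(y_D + y_B)) − 13y_D − 1.5y_D².
∂π/∂y_D = 32 − 7y_D − 2y_B = 0, so y_D = 32/7 − (2/7)y_B.
The reaction-function slope is −2/7, so a 42-unit rise in y_B moves y_D by −2/7 × 42 = −12. D's best response falls — the actions are strategic substitutes.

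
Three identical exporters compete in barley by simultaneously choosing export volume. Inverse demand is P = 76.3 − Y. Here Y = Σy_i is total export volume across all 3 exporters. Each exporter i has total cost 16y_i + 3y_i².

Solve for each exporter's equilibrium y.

6.03

A representative exporter's profit is π_i = y_i(76.3 − Y) − 16y_i − 3y_i², with Y = y_i + Σ_{j≠i} y_j.
First-order condition: 60.3 − 8y_i − Σ_{j≠i} y_j = 0.
With identical exporters, set every y_j = y: then 60.3 − 8y − 2y = 0, i.e. y = 60.3/10 = 6.03.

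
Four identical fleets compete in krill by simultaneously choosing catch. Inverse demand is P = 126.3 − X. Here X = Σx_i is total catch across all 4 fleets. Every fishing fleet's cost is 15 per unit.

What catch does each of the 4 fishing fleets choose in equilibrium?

A representative fishing fleet's profit is π_i = x_i(126.3 − X) − 15x_i, with X = x_i + Σ_{j≠i} x_j.
First-order condition: 111.3 − 2x_i − Σ_{j≠i} x_j = 0.
With identical fishing fleets, set every x_j = x: then 111.3 − 2x − 3x = 0, i.e. x = 111.3/5 = 22.26.

22.26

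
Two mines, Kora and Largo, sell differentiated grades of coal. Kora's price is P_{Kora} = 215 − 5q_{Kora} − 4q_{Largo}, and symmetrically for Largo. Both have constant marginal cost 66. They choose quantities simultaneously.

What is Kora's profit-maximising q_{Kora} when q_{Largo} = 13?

9.7

Mine Kora's profit: π = q_{Kora}(215 − 5q_{Kora} − 4q_{Largo}) − 66q_{Kora}.
∂π/∂q_{Kora} = 149 − 10q_{Kora} − 4q_{Largo} = 0 ⇒ q_{Kora} = 14.9 − 0.4q_{Largo}.
At q_{Largo} = 13: q_{Kora} = 14.9 − 0.4·13 = 9.7.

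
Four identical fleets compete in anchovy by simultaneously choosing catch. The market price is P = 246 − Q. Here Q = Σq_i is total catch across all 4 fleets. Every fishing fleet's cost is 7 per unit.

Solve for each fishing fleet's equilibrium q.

A representative fishing fleet's profit is π_i = q_i(246 − Q) − 7q_i, with Q = q_i + Σ_{j≠i} q_j.
First-order condition: 239 − 2q_i − Σ_{j≠i} q_j = 0.
Imposing symmetry (q_j = q for all j) turns Σ_{j≠i} q_j into 3q, so 239 = 5q and q = 47.8.

47.8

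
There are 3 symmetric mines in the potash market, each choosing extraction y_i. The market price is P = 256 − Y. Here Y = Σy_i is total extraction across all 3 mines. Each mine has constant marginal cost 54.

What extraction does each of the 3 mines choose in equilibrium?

A representative mine's profit is π_i = y_i(256 − Y) − 54y_i, with Y = y_i + Σ_{j≠i} y_j.
First-order condition: 202 − 2y_i − Σ_{j≠i} y_j = 0.
Imposing symmetry (y_j = y for all j) turns Σ_{j≠i} y_j into 2y, so 202 = 4y and y = 50.5.

50.5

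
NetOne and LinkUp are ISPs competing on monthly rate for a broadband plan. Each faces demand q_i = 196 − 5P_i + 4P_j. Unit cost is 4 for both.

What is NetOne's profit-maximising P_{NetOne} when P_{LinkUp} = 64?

47.2

NetOne's profit: π = (P_{NetOne} − 4)(196 − 5P_{NetOne} + 4P_{LinkUp}).
∂π/∂P_{NetOne} = 216 − 10P_{NetOne} + 4P_{LinkUp} = 0 ⇒ P_{NetOne} = 21.6 + 0.4P_{LinkUp}.
At P_{LinkUp} = 64: P_{NetOne} = 21.6 + 0.4·64 = 47.2.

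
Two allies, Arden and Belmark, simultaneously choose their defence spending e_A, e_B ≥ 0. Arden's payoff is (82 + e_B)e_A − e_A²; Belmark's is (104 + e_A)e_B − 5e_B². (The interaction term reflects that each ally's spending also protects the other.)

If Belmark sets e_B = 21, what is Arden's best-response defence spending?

51.5

Expanding Arden's payoff: 82e_A + e_Be_A − e_A².
∂π/∂e_A = 82 + e_B − 2e_A = 0, so e_A = 41 + 0.5e_B.
At e_B = 21: e_A = 41 + 0.5·21 = 51.5.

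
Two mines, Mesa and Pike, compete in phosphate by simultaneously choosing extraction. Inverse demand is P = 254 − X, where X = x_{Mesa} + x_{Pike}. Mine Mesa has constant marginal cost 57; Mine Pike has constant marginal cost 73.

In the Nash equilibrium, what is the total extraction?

126

Mine Mesa's profit: π = x_{Mesa}(254 − (x_{Mesa} + x_{Pike})) − 57x_{Mesa}.
∂π/∂x_{Mesa} = 197 − 2x_{Mesa} − x_{Pike} = 0, so x_{Mesa} = 98.5 − 0.5x_{Pike}.
By the same steps for Pike: x_{Pike} = 90.5 − 0.5x_{Mesa}.
Solving the two reaction functions simultaneously: (1 − (−0.5)(−0.5))x_{Mesa} = 98.5 − 0.5·90.5, so 0.75x_{Mesa} = 53.25 and x_{Mesa} = 71.
Then x_{Pike} = 90.5 − 0.5·71 = 55.
Total extraction: 71 + 55 = 126.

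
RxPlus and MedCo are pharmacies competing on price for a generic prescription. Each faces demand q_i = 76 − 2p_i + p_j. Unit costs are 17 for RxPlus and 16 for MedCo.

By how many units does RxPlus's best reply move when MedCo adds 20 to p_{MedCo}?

5

RxPlus's profit: π = (p_{RxPlus} − 17)(76 − 2p_{RxPlus} + p_{MedCo}).
∂π/∂p_{RxPlus} = 110 − 4p_{RxPlus} + p_{MedCo} = 0 ⇒ p_{RxPlus} = 27.5 + 0.25p_{MedCo}.
The reaction-function slope is 0.25, so a 20-unit rise in p_{MedCo} moves p_{RxPlus} by 0.25 × 20 = 5. RxPlus's best response rises — the actions are strategic complements.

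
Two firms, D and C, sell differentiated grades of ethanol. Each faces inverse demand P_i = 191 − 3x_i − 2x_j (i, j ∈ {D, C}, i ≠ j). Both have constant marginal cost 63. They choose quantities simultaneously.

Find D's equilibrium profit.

768

Firm D's profit: π = x_D(191 − 3x_D − 2x_C) − 63x_D.
∂π/∂x_D = 128 − 6x_D − 2x_C = 0 ⇒ x_D = 64/3 − (1/3)x_C.
By symmetry x_C = x_D; substituting into the reaction function, (4/3)x_D = 64/3 and x_D = 16.
P_D = 191 − 3·16 − 2·16 = 111.
Profit = (111 − 63)·16 = 768.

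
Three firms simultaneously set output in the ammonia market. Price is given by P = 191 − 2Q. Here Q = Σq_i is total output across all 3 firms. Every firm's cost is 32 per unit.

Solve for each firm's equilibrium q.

A representative firm's profit is π_i = q_i(191 − 2Q) − 32q_i, with Q = q_i + Σ_{j≠i} q_j.
First-order condition: 159 − 4q_i − 2Σ_{j≠i} q_j = 0.
Imposing symmetry (q_j = q for all j) turns Σ_{j≠i} q_j into 2q, so 159 = 8q and q = 19.875.

19.875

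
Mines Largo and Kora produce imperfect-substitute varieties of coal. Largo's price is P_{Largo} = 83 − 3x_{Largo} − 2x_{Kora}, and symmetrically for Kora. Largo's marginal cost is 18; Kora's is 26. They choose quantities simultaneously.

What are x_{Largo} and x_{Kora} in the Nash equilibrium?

Mine Largo's profit: π = x_{Largo}(83 − 3x_{Largo} − 2x_{Kora}) − 18x_{Largo}.
∂π/∂x_{Largo} = 65 − 6x_{Largo} − 2x_{Kora} = 0 ⇒ x_{Largo} = 65/6 − (1/3)x_{Kora}.
Similarly x_{Kora} = 9.5 − (1/3)x_{Largo}.
Substituting the second reaction function into the first: x_{Largo} = 65/6 − (1/3)(9.5 − (1/3)x_{Largo}), which gives (8/9)x_{Largo} = 23/3 ⇒ x_{Largo} = 8.625.
Then x_{Kora} = 9.5 − (1/3)·8.625 = 6.625.

8.625, 6.625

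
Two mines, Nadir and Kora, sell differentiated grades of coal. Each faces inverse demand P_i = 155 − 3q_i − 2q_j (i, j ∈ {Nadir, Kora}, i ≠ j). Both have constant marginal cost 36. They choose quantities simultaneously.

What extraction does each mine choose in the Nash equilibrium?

Mine Nadir's profit: π = q_{Nadir}(155 − 3q_{Nadir} − 2q_{Kora}) − 36q_{Nadir}.
∂π/∂q_{Nadir} = 119 − 6q_{Nadir} − 2q_{Kora} = 0 ⇒ q_{Nadir} = 119/6 − (1/3)q_{Kora}.
The game is symmetric, so in equilibrium q_{Kora} = q_{Nadir}: the reaction function gives (4/3)q_{Nadir} = 119/6, hence q_{Nadir} = 14.875.

14.875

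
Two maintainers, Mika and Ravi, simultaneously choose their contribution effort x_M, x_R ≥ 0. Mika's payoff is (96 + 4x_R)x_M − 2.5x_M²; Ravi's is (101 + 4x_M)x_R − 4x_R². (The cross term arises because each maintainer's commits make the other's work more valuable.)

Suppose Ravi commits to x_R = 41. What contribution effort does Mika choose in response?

52

Expanding Mika's payoff: 96x_M + 4x_Rx_M − 2.5x_M².
∂π/∂x_M = 96 + 4x_R − 5x_M = 0, so x_M = 19.2 + 0.8x_R.
At x_R = 41: x_M = 19.2 + 0.8·41 = 52.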